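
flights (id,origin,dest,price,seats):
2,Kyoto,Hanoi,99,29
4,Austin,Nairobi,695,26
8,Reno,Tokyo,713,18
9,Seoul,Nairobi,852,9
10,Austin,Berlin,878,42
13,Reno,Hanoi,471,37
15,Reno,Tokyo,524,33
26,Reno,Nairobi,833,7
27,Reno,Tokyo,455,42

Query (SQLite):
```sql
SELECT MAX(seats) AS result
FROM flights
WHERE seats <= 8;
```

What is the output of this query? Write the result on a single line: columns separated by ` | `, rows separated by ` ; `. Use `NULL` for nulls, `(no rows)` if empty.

Rows where seats <= 8 → seats values: [7].
MAX of non-NULL values = 7.

7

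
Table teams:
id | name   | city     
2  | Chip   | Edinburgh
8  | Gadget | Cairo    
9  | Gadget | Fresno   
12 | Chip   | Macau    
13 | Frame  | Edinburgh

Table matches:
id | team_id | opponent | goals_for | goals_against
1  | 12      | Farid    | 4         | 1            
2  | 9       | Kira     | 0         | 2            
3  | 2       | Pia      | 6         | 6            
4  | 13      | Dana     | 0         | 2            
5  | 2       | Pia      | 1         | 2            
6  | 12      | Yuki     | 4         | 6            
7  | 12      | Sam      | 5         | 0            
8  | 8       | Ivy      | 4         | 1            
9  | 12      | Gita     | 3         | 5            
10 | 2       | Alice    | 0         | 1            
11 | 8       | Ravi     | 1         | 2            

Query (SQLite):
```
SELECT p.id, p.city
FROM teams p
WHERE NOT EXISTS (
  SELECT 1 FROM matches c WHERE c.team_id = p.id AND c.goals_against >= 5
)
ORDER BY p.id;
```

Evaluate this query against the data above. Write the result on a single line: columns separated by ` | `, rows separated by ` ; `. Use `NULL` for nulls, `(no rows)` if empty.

For each teams row, check whether any matches with matching team_id has goals_against >= 5.
Keep rows where that is false.

8 | Cairo ; 9 | Fresno ; 13 | Edinburgh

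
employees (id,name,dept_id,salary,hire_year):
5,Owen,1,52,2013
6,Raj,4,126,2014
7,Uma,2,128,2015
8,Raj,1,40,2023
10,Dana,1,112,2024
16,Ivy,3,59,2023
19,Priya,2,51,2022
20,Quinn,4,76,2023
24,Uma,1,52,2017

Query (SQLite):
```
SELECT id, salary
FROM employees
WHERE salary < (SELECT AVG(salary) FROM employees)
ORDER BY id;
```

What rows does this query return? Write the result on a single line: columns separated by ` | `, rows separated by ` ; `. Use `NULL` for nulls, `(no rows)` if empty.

5 | 52 ; 8 | 40 ; 16 | 59 ; 19 | 51 ; 20 | 76 ; 24 | 52

Scalar subquery: AVG(salary) over all employees rows = 77.333333 (≈; comparison uses full precision).
Keep rows where salary < that value.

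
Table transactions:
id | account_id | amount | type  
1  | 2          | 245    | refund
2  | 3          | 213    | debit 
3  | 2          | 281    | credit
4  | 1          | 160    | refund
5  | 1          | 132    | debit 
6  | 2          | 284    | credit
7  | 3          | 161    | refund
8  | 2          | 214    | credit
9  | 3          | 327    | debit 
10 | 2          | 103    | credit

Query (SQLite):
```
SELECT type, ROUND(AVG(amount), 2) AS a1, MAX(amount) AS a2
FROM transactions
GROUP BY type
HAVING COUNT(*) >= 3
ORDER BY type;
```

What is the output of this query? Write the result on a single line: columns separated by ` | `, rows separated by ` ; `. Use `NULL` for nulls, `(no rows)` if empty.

credit | 220.5 | 284 ; debit | 224 | 327 ; refund | 188.67 | 245

Group transactions by type.
Per group compute: ROUND(AVG(amount), 2), MAX(amount).
HAVING: drop groups with fewer than 3 rows.
  credit: ids {3, 6, 8, 10} → ROUND(AVG(amount), 2)=220.5, MAX(amount)=284
  debit: ids {2, 5, 9} → ROUND(AVG(amount), 2)=224, MAX(amount)=327
  refund: ids {1, 4, 7} → ROUND(AVG(amount), 2)=188.67, MAX(amount)=245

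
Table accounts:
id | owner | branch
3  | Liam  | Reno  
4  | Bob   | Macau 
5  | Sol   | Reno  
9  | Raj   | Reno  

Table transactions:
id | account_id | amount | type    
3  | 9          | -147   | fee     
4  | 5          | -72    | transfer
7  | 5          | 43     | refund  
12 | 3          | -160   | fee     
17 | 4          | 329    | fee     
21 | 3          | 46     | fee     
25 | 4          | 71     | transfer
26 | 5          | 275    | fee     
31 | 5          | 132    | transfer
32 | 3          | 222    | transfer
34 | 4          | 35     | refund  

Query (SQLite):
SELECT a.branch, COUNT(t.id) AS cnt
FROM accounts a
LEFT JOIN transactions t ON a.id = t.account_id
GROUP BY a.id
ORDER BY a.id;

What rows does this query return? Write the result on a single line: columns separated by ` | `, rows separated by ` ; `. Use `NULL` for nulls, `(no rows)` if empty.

Reno | 3 ; Macau | 3 ; Reno | 4 ; Reno | 1

LEFT JOIN keeps every accounts row; unmatched ones get NULL for transactions columns.
Group by accounts.id and compute COUNT(t.id). COUNT(col) of an all-NULL group is 0.
  3: ids {12, 21, 32} → COUNT(t.id)=3
  4: ids {17, 25, 34} → COUNT(t.id)=3
  5: ids {4, 7, 26, 31} → COUNT(t.id)=4
  9: ids {3} → COUNT(t.id)=1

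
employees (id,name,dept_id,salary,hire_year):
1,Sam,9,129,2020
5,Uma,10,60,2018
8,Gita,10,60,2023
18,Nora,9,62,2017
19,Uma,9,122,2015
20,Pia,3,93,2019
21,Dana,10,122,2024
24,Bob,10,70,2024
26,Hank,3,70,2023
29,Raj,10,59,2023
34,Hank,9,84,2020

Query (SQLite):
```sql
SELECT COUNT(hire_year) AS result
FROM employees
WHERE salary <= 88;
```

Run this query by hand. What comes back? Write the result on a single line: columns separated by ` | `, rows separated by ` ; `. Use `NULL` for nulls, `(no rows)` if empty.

Rows where salary <= 88 → hire_year values: [2018, 2023, 2017, 2024, 2023, 2023, 2020].
COUNT(hire_year) counts non-NULL values → 7.

7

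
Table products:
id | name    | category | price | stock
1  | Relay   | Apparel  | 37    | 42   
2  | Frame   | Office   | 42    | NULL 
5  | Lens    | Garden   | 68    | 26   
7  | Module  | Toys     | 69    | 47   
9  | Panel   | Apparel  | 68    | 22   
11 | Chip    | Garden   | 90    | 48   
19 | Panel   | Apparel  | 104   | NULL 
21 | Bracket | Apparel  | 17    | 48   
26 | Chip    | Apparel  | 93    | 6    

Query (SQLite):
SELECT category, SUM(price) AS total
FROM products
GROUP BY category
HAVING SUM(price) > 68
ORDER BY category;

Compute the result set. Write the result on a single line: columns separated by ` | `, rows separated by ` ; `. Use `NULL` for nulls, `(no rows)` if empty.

Apparel | 319 ; Garden | 158 ; Toys | 69

Partition products by category; compute SUM(price) within each group.
HAVING: keep groups where SUM(price) > 68.
  Apparel: ids {1, 9, 19, 21, 26} → SUM(price)=319
  Garden: ids {5, 11} → SUM(price)=158
  Office: ids {2} → SUM(price)=42
  Toys: ids {7} → SUM(price)=69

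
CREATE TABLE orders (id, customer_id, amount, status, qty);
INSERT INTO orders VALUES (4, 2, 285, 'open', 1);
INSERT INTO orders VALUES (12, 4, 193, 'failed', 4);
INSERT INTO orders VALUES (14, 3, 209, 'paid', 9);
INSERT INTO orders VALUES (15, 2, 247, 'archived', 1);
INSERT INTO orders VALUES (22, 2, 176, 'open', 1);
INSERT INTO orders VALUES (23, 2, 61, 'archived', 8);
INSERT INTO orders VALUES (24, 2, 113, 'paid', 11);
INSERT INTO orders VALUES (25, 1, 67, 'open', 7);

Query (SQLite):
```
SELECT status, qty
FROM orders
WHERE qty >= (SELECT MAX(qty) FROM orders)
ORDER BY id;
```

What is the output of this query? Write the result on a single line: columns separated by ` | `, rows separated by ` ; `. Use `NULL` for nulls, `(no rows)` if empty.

paid | 11

Scalar subquery: MAX(qty) over all orders rows = 11.
Keep rows where qty >= that value.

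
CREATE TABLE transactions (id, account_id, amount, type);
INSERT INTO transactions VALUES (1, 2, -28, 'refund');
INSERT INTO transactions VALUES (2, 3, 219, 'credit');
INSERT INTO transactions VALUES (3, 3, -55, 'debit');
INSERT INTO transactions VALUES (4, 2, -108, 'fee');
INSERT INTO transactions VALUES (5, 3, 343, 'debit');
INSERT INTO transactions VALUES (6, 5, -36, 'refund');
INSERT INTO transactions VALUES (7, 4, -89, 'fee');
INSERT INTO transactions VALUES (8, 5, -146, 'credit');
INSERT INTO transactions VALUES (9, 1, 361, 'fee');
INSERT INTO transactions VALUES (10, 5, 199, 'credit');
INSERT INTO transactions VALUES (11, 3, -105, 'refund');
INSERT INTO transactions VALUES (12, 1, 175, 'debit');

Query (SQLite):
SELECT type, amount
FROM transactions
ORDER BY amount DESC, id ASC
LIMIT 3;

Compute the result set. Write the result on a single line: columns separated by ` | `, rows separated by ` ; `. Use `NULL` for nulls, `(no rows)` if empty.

Sort by amount desc, tiebreak id asc: (361, id=9), (343, id=5), (219, id=2), (199, id=10), (175, id=12), (-28, id=1) …. Take first 3.

fee | 361 ; debit | 343 ; credit | 219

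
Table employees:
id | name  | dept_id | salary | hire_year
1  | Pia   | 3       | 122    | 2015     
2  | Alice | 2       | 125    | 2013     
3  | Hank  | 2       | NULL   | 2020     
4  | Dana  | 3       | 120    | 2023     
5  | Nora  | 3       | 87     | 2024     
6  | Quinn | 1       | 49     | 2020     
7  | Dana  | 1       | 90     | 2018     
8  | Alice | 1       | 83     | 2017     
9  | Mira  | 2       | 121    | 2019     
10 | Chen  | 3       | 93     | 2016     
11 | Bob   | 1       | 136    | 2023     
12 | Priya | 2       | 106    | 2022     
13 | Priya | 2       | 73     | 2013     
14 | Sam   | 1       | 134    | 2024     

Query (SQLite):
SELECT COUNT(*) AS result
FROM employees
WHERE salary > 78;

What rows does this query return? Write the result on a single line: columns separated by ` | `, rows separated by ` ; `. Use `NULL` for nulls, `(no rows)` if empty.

11

Rows where salary > 78 → hire_year values: [2015, 2013, 2023, 2024, 2018, 2017, 2019, 2016, 2023, 2022, 2024].
COUNT(*) counts rows → 11.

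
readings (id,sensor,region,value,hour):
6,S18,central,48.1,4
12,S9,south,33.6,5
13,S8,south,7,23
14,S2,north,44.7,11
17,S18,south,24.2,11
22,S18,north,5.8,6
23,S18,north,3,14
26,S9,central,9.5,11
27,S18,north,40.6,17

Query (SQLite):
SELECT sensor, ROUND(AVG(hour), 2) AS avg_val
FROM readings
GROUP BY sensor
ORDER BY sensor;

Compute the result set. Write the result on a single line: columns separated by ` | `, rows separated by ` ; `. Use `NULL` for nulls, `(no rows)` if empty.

Partition readings by sensor; compute ROUND(AVG(hour), 2) within each group.
  S18: ids {6, 17, 22, 23, 27} → ROUND(AVG(hour), 2)=10.4
  S2: ids {14} → ROUND(AVG(hour), 2)=11
  S8: ids {13} → ROUND(AVG(hour), 2)=23
  S9: ids {12, 26} → ROUND(AVG(hour), 2)=8

S18 | 10.4 ; S2 | 11 ; S8 | 23 ; S9 | 8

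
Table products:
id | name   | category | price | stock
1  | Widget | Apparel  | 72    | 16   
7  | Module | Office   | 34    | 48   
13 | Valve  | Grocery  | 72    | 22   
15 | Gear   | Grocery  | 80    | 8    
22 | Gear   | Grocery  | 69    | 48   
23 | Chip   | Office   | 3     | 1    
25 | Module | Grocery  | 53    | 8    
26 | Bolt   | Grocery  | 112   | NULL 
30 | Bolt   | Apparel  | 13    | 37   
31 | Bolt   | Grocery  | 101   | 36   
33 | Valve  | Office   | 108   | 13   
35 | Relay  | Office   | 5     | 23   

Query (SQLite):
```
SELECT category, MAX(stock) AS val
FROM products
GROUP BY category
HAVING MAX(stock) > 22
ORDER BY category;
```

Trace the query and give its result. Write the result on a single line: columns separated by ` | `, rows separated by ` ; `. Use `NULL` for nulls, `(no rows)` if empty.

Partition products by category; compute MAX(stock) within each group.
HAVING: keep groups where MAX(stock) > 22.
  Apparel: ids {1, 30} → MAX(stock)=37
  Grocery: ids {13, 15, 22, 25, 26, 31} → MAX(stock)=48
  Office: ids {7, 23, 33, 35} → MAX(stock)=48

Apparel | 37 ; Grocery | 48 ; Office | 48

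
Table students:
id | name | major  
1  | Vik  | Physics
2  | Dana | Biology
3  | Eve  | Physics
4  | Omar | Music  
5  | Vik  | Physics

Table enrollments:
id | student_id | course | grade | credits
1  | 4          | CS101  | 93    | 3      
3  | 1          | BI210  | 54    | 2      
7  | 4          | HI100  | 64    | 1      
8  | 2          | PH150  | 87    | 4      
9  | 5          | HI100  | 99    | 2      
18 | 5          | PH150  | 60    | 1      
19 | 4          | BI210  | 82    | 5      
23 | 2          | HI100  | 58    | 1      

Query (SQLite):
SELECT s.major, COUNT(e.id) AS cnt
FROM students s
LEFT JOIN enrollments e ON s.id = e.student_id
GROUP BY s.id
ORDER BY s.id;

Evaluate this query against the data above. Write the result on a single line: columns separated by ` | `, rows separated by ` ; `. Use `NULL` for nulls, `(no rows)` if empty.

Physics | 1 ; Biology | 2 ; Physics | 0 ; Music | 3 ; Physics | 2

LEFT JOIN keeps every students row; unmatched ones get NULL for enrollments columns.
Group by students.id and compute COUNT(e.id). COUNT(col) of an all-NULL group is 0.
  1: ids {3} → COUNT(e.id)=1
  2: ids {8, 23} → COUNT(e.id)=2
  3: ids {—} → COUNT(e.id)=0
  4: ids {1, 7, 19} → COUNT(e.id)=3
  5: ids {9, 18} → COUNT(e.id)=2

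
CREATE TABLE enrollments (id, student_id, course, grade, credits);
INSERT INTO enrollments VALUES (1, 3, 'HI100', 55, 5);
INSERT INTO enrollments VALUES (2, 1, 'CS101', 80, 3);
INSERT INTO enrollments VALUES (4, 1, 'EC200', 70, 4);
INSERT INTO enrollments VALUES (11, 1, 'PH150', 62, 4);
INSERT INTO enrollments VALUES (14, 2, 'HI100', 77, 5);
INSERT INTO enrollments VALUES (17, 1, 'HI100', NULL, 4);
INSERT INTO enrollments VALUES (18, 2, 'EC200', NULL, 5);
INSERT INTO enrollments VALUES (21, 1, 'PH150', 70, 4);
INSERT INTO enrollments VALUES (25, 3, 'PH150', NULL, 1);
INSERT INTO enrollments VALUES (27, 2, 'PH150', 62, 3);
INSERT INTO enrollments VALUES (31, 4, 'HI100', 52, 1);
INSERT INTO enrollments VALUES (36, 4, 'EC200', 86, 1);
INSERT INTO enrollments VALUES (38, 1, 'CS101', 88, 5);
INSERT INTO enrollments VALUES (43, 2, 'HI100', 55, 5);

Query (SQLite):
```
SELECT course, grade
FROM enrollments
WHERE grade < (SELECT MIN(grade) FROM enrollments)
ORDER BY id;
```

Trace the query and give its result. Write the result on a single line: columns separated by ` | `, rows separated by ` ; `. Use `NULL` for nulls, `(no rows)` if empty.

(no rows)

Scalar subquery: MIN(grade) over all enrollments rows = 52.
Keep rows where grade < that value.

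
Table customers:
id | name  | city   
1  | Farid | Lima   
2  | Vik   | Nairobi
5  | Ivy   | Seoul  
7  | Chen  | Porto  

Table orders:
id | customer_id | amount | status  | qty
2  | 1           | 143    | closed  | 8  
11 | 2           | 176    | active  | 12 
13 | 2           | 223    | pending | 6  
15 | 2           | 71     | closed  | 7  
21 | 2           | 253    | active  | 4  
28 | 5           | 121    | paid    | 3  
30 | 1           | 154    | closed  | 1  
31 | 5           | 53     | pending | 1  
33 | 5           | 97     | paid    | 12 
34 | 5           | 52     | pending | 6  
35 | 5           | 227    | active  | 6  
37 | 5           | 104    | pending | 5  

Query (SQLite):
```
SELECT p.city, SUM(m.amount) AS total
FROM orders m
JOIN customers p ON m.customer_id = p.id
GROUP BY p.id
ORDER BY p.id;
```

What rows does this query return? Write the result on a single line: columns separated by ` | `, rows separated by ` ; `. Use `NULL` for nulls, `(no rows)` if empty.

Lima | 297 ; Nairobi | 723 ; Seoul | 654

Join each orders row to its customers via customer_id.
Group joined rows by customers.id; compute SUM(m.amount) per group.
  1: ids {2, 30} → SUM(m.amount)=297
  2: ids {11, 13, 15, 21} → SUM(m.amount)=723
  5: ids {28, 31, 33, 34, 35, 37} → SUM(m.amount)=654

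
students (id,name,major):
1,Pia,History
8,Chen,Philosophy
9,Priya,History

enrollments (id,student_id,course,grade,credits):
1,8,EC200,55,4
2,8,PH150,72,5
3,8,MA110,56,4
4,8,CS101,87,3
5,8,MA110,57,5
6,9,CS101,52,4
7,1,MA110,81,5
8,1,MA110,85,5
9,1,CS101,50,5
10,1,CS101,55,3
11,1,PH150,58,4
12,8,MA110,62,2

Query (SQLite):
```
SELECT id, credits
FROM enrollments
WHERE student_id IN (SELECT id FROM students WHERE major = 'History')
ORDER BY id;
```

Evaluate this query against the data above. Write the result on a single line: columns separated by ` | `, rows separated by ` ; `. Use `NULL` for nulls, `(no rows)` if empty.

6 | 4 ; 7 | 5 ; 8 | 5 ; 9 | 5 ; 10 | 3 ; 11 | 4

Inner query: students.id where major = 'History'.
Outer: keep enrollments rows whose student_id is in that set.
Inner query → {1, 9}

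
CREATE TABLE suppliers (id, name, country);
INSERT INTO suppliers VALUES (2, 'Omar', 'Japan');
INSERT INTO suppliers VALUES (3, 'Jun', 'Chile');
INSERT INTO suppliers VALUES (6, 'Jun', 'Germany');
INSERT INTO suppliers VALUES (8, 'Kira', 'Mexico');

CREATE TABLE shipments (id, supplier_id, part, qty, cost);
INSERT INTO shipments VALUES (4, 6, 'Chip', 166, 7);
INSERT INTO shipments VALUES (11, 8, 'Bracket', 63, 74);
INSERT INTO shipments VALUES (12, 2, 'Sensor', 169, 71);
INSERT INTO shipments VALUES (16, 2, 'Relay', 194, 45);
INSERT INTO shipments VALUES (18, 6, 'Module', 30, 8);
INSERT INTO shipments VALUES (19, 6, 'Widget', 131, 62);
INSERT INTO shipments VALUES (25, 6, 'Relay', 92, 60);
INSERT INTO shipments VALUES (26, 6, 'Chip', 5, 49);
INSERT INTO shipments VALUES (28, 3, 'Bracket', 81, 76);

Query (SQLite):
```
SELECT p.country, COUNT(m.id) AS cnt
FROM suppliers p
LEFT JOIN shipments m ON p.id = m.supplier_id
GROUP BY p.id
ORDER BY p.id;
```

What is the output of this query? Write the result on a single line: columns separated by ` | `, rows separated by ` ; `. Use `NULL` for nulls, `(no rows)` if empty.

LEFT JOIN keeps every suppliers row; unmatched ones get NULL for shipments columns.
Group by suppliers.id and compute COUNT(m.id). COUNT(col) of an all-NULL group is 0.
  2: ids {12, 16} → COUNT(m.id)=2
  3: ids {28} → COUNT(m.id)=1
  6: ids {4, 18, 19, 25, 26} → COUNT(m.id)=5
  8: ids {11} → COUNT(m.id)=1

Japan | 2 ; Chile | 1 ; Germany | 5 ; Mexico | 1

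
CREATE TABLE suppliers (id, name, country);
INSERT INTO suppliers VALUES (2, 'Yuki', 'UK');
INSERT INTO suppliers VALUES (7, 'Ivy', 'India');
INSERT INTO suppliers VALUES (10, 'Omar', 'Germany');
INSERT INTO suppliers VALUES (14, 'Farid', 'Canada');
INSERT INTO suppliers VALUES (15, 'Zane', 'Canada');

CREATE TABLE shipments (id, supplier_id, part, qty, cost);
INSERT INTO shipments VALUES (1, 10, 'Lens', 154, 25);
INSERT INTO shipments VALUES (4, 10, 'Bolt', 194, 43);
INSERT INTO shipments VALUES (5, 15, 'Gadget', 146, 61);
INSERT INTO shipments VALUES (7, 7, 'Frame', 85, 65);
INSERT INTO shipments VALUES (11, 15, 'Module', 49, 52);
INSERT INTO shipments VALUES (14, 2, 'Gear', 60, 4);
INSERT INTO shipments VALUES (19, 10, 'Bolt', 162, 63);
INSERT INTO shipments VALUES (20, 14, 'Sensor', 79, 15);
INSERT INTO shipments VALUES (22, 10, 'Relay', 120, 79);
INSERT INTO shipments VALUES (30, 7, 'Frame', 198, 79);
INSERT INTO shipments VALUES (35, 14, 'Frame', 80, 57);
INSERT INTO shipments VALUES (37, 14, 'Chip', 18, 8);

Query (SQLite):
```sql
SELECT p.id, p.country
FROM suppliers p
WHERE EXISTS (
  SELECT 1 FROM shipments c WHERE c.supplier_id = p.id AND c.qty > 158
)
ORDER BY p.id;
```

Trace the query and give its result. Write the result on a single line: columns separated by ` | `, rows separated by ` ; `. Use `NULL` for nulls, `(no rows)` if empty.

7 | India ; 10 | Germany

For each suppliers row, check whether any shipments with matching supplier_id has qty > 158.
Keep rows where that is true.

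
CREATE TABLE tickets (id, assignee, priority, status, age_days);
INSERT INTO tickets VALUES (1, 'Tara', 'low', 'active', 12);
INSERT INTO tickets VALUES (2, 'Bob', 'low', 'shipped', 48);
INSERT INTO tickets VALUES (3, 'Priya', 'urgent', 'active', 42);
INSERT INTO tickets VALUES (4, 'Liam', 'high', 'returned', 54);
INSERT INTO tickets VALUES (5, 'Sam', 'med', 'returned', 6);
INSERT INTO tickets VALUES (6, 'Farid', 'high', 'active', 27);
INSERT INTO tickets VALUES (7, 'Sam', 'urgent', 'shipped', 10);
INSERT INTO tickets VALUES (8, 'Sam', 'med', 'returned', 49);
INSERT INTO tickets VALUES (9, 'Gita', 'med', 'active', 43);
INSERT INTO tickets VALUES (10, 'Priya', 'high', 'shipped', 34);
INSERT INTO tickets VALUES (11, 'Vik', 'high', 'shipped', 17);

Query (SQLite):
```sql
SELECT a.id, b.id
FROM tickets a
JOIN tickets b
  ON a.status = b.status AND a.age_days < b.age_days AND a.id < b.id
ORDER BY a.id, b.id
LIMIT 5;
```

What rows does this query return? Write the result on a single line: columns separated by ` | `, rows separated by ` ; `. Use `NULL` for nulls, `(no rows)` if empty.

1 | 3 ; 1 | 6 ; 1 | 9 ; 3 | 9 ; 5 | 8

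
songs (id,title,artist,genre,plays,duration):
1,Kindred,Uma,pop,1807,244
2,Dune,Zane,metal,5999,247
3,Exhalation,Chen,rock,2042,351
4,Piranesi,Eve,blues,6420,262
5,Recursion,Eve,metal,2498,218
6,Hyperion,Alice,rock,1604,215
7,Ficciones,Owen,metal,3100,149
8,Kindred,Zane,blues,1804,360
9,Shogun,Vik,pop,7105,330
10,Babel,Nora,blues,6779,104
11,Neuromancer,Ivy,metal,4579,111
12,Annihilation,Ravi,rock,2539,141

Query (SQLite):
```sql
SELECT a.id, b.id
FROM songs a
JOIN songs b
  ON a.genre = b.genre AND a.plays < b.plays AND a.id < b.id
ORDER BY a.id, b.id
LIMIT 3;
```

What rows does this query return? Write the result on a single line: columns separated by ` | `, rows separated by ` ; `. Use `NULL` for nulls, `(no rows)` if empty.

Pairs (a,b) with same genre, a.plays < b.plays, a.id < b.id.
genre groups: blues:{4,8,10} metal:{2,5,7,11} pop:{1,9} rock:{3,6,12}
Ordered by (a.id, b.id); first 3.

1 | 9 ; 3 | 12 ; 4 | 10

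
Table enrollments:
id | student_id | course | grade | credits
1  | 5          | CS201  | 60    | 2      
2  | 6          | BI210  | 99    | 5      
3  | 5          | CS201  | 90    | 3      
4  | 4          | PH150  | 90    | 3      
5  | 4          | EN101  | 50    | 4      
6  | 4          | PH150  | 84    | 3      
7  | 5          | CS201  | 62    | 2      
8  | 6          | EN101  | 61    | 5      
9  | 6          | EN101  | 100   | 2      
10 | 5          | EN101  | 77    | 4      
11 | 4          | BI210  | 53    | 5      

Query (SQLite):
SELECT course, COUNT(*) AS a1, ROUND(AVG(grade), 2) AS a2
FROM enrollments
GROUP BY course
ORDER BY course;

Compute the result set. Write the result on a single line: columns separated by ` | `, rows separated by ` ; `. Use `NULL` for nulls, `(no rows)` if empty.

Group enrollments by course.
Per group compute: COUNT(*), ROUND(AVG(grade), 2).
  BI210: ids {2, 11} → COUNT(*)=2, ROUND(AVG(grade), 2)=76
  CS201: ids {1, 3, 7} → COUNT(*)=3, ROUND(AVG(grade), 2)=70.67
  EN101: ids {5, 8, 9, 10} → COUNT(*)=4, ROUND(AVG(grade), 2)=72
  PH150: ids {4, 6} → COUNT(*)=2, ROUND(AVG(grade), 2)=87

BI210 | 2 | 76 ; CS201 | 3 | 70.67 ; EN101 | 4 | 72 ; PH150 | 2 | 87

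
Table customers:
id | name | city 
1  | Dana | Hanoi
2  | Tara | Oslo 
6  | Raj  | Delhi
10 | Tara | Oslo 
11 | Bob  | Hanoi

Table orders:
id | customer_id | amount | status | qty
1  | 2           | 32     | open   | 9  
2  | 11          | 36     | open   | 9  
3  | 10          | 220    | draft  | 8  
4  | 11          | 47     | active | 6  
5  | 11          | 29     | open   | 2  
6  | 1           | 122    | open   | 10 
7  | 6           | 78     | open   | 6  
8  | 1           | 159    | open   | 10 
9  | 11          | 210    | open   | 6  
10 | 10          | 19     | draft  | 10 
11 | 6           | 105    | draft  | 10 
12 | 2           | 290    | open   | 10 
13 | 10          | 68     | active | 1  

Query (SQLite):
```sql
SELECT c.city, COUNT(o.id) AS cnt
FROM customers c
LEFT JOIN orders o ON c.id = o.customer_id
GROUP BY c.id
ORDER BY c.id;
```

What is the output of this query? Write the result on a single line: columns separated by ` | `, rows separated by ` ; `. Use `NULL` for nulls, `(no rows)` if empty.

LEFT JOIN keeps every customers row; unmatched ones get NULL for orders columns.
Group by customers.id and compute COUNT(o.id). COUNT(col) of an all-NULL group is 0.
  1: ids {6, 8} → COUNT(o.id)=2
  2: ids {1, 12} → COUNT(o.id)=2
  6: ids {7, 11} → COUNT(o.id)=2
  10: ids {3, 10, 13} → COUNT(o.id)=3
  11: ids {2, 4, 5, 9} → COUNT(o.id)=4

Hanoi | 2 ; Oslo | 2 ; Delhi | 2 ; Oslo | 3 ; Hanoi | 4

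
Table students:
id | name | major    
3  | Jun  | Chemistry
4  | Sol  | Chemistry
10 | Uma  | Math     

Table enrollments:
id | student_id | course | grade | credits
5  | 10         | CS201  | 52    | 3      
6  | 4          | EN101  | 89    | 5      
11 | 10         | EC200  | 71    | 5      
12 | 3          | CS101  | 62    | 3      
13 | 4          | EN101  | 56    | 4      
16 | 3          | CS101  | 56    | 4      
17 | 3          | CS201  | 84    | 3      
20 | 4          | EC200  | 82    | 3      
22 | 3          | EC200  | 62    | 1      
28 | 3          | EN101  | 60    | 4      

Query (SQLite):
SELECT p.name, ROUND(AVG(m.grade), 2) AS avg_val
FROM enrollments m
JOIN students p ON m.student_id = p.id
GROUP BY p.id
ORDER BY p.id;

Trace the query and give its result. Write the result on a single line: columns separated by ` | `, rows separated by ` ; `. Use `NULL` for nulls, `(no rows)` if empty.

Join each enrollments row to its students via student_id.
Group joined rows by students.id; compute ROUND(AVG(m.grade), 2) per group.
  3: ids {12, 16, 17, 22, 28} → ROUND(AVG(m.grade), 2)=64.8
  4: ids {6, 13, 20} → ROUND(AVG(m.grade), 2)=75.67
  10: ids {5, 11} → ROUND(AVG(m.grade), 2)=61.5

Jun | 64.8 ; Sol | 75.67 ; Uma | 61.5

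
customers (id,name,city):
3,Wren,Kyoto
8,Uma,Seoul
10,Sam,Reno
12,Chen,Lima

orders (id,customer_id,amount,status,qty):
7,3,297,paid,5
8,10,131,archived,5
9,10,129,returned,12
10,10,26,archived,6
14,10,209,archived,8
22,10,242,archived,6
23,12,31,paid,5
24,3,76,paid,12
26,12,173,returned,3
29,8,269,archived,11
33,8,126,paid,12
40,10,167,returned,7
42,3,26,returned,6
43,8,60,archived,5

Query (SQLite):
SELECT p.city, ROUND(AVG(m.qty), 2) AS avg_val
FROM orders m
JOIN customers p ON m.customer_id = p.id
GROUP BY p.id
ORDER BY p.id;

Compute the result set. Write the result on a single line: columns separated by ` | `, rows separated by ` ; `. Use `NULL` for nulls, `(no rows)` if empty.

Kyoto | 7.67 ; Seoul | 9.33 ; Reno | 7.33 ; Lima | 4

Join each orders row to its customers via customer_id.
Group joined rows by customers.id; compute ROUND(AVG(m.qty), 2) per group.
  3: ids {7, 24, 42} → ROUND(AVG(m.qty), 2)=7.67
  8: ids {29, 33, 43} → ROUND(AVG(m.qty), 2)=9.33
  10: ids {8, 9, 10, 14, 22, 40} → ROUND(AVG(m.qty), 2)=7.33
  12: ids {23, 26} → ROUND(AVG(m.qty), 2)=4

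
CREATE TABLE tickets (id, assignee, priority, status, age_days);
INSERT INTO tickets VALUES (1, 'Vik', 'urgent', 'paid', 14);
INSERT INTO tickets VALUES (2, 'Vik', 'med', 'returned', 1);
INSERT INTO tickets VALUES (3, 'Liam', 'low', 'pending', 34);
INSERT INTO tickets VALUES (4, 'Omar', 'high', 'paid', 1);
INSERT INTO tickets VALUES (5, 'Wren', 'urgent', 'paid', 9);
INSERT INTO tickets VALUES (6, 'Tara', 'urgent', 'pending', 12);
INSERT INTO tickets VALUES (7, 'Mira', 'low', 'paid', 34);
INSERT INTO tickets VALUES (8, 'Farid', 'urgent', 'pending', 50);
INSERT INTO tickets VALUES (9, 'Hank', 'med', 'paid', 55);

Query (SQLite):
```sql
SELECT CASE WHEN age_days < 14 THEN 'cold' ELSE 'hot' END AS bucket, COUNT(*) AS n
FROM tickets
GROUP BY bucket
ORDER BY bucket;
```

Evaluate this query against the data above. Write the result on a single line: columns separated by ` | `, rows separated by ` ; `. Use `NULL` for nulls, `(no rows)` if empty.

cold | 4 ; hot | 5

Bucket rows by age_days < 14 → 'cold' else 'hot'; count each bucket.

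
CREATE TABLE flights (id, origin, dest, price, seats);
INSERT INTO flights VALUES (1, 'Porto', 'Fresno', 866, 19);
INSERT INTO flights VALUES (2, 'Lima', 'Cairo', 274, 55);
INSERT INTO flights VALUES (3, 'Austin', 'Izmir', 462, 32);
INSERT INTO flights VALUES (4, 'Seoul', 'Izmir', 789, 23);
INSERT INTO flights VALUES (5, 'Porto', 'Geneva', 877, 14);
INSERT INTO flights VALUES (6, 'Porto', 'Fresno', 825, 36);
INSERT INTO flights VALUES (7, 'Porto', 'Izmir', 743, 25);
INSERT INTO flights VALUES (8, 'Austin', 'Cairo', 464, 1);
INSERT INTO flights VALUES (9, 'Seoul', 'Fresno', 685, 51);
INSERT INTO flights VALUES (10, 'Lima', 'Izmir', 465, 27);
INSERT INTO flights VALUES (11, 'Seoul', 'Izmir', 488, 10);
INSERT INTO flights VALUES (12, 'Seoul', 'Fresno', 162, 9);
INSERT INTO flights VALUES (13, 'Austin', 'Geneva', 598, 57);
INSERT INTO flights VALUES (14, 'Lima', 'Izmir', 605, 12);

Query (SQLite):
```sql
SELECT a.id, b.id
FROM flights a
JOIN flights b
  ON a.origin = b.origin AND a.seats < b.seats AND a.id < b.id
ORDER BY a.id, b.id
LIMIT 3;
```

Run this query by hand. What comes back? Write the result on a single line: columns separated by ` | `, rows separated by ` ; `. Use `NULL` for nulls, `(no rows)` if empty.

1 | 6 ; 1 | 7 ; 3 | 13

Pairs (a,b) with same origin, a.seats < b.seats, a.id < b.id.
origin groups: Austin:{3,8,13} Lima:{2,10,14} Porto:{1,5,6,7} Seoul:{4,9,11,12}
Ordered by (a.id, b.id); first 3.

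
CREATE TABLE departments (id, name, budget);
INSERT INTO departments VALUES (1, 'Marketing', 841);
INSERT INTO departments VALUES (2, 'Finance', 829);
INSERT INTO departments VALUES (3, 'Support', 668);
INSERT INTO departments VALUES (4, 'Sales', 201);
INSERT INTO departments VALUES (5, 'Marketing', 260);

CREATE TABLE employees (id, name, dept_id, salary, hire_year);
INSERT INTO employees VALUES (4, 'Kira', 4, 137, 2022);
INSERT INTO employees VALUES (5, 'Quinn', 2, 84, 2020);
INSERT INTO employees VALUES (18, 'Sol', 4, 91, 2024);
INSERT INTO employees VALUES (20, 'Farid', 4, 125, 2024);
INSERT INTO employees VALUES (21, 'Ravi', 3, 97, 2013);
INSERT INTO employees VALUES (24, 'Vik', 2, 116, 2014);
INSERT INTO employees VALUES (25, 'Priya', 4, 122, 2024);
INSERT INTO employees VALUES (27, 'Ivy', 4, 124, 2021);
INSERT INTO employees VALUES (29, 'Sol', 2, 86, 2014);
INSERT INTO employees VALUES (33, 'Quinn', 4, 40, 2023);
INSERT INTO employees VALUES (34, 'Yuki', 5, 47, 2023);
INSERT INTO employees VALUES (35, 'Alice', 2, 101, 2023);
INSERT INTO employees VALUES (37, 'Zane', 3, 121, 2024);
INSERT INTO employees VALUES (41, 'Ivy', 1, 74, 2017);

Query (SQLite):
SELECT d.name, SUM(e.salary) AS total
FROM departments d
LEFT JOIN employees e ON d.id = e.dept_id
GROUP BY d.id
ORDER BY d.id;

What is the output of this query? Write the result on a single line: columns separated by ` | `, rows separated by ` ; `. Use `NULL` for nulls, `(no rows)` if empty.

Marketing | 74 ; Finance | 387 ; Support | 218 ; Sales | 639 ; Marketing | 47

LEFT JOIN keeps every departments row; unmatched ones get NULL for employees columns.
Group by departments.id and compute SUM(e.salary). SUM over an all-NULL group is NULL.
  1: ids {41} → SUM(e.salary)=74
  2: ids {5, 24, 29, 35} → SUM(e.salary)=387
  3: ids {21, 37} → SUM(e.salary)=218
  4: ids {4, 18, 20, 25, 27, 33} → SUM(e.salary)=639
  5: ids {34} → SUM(e.salary)=47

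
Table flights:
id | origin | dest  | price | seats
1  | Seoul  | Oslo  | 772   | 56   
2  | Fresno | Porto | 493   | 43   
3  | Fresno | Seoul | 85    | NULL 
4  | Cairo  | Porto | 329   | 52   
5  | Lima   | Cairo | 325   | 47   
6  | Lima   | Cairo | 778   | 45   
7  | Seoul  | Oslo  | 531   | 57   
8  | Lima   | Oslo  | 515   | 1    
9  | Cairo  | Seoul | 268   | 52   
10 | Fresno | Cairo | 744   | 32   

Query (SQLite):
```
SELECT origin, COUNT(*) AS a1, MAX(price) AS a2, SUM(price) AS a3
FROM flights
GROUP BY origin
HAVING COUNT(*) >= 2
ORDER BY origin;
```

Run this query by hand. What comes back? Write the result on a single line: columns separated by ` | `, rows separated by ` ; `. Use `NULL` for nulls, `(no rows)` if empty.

Group flights by origin.
Per group compute: COUNT(*), MAX(price), SUM(price).
HAVING: drop groups with fewer than 2 rows.
  Cairo: ids {4, 9} → COUNT(*)=2, MAX(price)=329, SUM(price)=597
  Fresno: ids {2, 3, 10} → COUNT(*)=3, MAX(price)=744, SUM(price)=1322
  Lima: ids {5, 6, 8} → COUNT(*)=3, MAX(price)=778, SUM(price)=1618
  Seoul: ids {1, 7} → COUNT(*)=2, MAX(price)=772, SUM(price)=1303

Cairo | 2 | 329 | 597 ; Fresno | 3 | 744 | 1322 ; Lima | 3 | 778 | 1618 ; Seoul | 2 | 772 | 1303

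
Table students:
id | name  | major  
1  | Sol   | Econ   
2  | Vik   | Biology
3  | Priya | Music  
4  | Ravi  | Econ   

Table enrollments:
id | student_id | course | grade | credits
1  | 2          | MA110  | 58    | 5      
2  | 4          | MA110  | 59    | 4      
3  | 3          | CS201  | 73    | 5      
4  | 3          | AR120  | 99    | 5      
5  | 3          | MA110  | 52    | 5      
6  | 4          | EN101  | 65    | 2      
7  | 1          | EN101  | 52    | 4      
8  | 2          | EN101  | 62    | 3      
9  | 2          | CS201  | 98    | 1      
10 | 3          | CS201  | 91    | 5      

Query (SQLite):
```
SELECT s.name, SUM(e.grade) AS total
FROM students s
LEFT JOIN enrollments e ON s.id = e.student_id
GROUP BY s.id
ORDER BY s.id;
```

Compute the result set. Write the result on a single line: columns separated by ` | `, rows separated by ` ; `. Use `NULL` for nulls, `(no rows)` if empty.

Sol | 52 ; Vik | 218 ; Priya | 315 ; Ravi | 124

LEFT JOIN keeps every students row; unmatched ones get NULL for enrollments columns.
Group by students.id and compute SUM(e.grade). SUM over an all-NULL group is NULL.
  1: ids {7} → SUM(e.grade)=52
  2: ids {1, 8, 9} → SUM(e.grade)=218
  3: ids {3, 4, 5, 10} → SUM(e.grade)=315
  4: ids {2, 6} → SUM(e.grade)=124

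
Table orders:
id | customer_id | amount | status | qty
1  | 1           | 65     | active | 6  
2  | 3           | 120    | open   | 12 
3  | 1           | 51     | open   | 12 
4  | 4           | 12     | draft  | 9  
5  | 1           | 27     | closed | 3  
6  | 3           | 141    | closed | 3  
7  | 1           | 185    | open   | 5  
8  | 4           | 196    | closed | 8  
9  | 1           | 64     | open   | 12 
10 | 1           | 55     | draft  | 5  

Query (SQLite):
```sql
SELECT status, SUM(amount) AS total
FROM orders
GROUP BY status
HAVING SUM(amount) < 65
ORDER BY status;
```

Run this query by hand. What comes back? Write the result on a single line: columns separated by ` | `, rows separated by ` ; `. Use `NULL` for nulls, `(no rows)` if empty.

(no rows)

Partition orders by status; compute SUM(amount) within each group.
HAVING: keep groups where SUM(amount) < 65.
  active: ids {1} → SUM(amount)=65
  closed: ids {5, 6, 8} → SUM(amount)=364
  draft: ids {4, 10} → SUM(amount)=67
  open: ids {2, 3, 7, 9} → SUM(amount)=420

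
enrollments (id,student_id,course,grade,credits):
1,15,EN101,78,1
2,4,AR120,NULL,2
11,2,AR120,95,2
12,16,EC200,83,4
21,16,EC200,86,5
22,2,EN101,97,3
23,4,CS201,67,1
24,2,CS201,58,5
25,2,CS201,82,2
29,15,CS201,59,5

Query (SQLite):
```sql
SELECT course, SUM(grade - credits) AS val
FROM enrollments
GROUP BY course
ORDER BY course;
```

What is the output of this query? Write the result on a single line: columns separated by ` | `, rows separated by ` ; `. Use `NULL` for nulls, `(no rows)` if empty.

For each row compute grade - credits.
Group by course; take SUM of the expression per group.
  AR120: ids {2, 11} → SUM(grade - credits)=93
  CS201: ids {23, 24, 25, 29} → SUM(grade - credits)=253
  EC200: ids {12, 21} → SUM(grade - credits)=160
  EN101: ids {1, 22} → SUM(grade - credits)=171

AR120 | 93 ; CS201 | 253 ; EC200 | 160 ; EN101 | 171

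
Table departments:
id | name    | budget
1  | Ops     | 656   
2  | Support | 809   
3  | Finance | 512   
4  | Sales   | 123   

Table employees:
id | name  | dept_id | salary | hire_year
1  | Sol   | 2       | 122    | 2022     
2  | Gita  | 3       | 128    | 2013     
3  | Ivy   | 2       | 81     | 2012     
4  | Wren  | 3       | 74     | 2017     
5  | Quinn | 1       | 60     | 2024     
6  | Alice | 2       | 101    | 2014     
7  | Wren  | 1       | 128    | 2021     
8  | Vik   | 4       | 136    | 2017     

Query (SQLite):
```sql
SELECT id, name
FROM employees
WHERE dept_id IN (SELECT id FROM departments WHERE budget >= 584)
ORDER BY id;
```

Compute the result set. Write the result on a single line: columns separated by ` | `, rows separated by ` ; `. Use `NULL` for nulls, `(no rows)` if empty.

1 | Sol ; 3 | Ivy ; 5 | Quinn ; 6 | Alice ; 7 | Wren

Inner query: departments.id where budget >= 584.
Outer: keep employees rows whose dept_id is in that set.
Inner query → {1, 2}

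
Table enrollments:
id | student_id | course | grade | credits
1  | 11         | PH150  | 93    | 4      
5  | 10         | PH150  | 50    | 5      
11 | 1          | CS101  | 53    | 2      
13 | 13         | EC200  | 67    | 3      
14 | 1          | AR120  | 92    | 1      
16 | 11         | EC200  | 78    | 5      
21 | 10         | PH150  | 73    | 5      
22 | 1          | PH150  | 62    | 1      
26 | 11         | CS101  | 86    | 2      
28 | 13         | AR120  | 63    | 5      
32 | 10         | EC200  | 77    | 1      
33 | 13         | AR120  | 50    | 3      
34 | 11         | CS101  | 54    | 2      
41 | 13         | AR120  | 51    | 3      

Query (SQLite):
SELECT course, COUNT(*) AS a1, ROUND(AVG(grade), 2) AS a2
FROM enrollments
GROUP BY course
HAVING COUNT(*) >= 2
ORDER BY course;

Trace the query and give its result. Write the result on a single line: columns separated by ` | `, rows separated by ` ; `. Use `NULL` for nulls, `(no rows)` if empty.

Group enrollments by course.
Per group compute: COUNT(*), ROUND(AVG(grade), 2).
HAVING: drop groups with fewer than 2 rows.
  AR120: ids {14, 28, 33, 41} → COUNT(*)=4, ROUND(AVG(grade), 2)=64
  CS101: ids {11, 26, 34} → COUNT(*)=3, ROUND(AVG(grade), 2)=64.33
  EC200: ids {13, 16, 32} → COUNT(*)=3, ROUND(AVG(grade), 2)=74
  PH150: ids {1, 5, 21, 22} → COUNT(*)=4, ROUND(AVG(grade), 2)=69.5

AR120 | 4 | 64 ; CS101 | 3 | 64.33 ; EC200 | 3 | 74 ; PH150 | 4 | 69.5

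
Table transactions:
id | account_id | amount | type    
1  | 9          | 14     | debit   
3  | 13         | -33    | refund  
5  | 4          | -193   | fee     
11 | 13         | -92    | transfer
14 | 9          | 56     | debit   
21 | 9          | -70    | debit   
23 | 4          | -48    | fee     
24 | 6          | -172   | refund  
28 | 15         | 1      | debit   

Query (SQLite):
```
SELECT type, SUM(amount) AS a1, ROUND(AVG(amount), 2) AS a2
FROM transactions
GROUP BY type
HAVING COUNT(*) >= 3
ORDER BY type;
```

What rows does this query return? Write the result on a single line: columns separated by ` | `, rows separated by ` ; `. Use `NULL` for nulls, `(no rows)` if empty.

debit | 1 | 0.25

Group transactions by type.
Per group compute: SUM(amount), ROUND(AVG(amount), 2).
HAVING: drop groups with fewer than 3 rows.
  debit: ids {1, 14, 21, 28} → SUM(amount)=1, ROUND(AVG(amount), 2)=0.25
  fee: ids {5, 23} → SUM(amount)=-241, ROUND(AVG(amount), 2)=-120.5
  refund: ids {3, 24} → SUM(amount)=-205, ROUND(AVG(amount), 2)=-102.5
  transfer: ids {11} → SUM(amount)=-92, ROUND(AVG(amount), 2)=-92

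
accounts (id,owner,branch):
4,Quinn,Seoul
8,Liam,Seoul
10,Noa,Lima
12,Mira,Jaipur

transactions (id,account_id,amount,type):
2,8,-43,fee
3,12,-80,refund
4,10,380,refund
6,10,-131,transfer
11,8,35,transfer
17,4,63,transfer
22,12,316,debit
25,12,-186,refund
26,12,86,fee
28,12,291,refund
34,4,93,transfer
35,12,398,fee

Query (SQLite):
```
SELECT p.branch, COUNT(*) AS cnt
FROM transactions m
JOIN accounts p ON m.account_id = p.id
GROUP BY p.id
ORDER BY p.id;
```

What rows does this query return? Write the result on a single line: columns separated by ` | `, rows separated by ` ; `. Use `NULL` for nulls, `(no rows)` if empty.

Join each transactions row to its accounts via account_id.
Group joined rows by accounts.id; compute COUNT(*) per group.
  4: ids {17, 34} → COUNT(*)=2
  8: ids {2, 11} → COUNT(*)=2
  10: ids {4, 6} → COUNT(*)=2
  12: ids {3, 22, 25, 26, 28, 35} → COUNT(*)=6

Seoul | 2 ; Seoul | 2 ; Lima | 2 ; Jaipur | 6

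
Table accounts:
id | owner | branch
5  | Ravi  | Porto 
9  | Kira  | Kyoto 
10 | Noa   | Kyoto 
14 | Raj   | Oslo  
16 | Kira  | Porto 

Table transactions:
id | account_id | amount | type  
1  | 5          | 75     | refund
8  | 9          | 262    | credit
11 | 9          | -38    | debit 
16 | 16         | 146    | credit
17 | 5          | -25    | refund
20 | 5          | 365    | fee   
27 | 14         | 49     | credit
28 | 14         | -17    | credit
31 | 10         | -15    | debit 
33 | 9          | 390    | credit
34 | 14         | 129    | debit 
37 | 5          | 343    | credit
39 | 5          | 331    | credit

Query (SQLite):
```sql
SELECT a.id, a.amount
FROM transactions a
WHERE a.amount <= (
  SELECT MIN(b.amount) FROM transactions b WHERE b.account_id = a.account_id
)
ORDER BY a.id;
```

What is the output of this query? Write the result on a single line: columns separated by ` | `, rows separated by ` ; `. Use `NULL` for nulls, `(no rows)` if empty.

11 | -38 ; 16 | 146 ; 17 | -25 ; 28 | -17 ; 31 | -15

For each transactions row a, compute MIN(amount) over rows sharing a.account_id.
Keep row a if a.amount <= that per-group MIN.
  account_id=5: MIN(amount) = -25
  account_id=9: MIN(amount) = -38
  account_id=10: MIN(amount) = -15
  account_id=14: MIN(amount) = -17
  account_id=16: MIN(amount) = 146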